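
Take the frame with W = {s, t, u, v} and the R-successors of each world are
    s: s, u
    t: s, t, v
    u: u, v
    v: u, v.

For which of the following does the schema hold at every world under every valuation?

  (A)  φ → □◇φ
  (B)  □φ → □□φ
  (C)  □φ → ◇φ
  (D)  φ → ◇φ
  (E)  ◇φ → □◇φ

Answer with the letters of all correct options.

R is reflexive: each world relates to itself.
R is not symmetric: s R u but not u R s.
R is not transitive: s R u and u R v but not s R v.
R is not euclidean: s R u and s R s but not u R s.
R is serial: every world has an R-successor.
(A) φ → □◇φ is axiom B; it is valid on a frame exactly when R is symmetric. R is not symmetric, so not valid.
(B) axiom 4: valid iff R is transitive. R is not transitive — not valid.
(C) □φ → ◇φ is axiom D, which corresponds to seriality. R is serial — valid.
(D) φ → ◇φ is the dual of axiom T; it is valid on a frame exactly when R is reflexive. R is reflexive, so valid.
(E) ◇φ → □◇φ is axiom 5; it is valid on a frame exactly when R is euclidean. R is not euclidean, so not valid.

C, D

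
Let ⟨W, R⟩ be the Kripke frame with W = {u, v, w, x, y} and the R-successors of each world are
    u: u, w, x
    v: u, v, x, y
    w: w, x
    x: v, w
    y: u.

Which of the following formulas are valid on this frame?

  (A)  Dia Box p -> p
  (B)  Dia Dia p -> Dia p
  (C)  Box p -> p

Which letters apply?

R is not reflexive: not x R x.
R is not symmetric: u R w but not w R u.
R is not transitive: u R x and x R v but not u R v.
(A) Dia Box p -> p is the dual of axiom B; it is valid on a frame exactly when R is symmetric. R is not symmetric, so not valid.
(B) Dia Dia p -> Dia p (the dual of axiom 4) characterises the transitive frames. R is not transitive — not valid.
(C) Box p -> p (axiom T) characterises the reflexive frames. R is not reflexive — not valid.

none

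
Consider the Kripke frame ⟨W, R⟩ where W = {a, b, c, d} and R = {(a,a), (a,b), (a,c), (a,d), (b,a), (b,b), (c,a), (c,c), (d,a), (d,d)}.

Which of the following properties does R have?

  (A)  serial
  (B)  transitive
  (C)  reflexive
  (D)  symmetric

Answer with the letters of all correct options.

(A) serial: every world has an R-successor.
(B) not transitive: b R a and a R c but not b R c.
(C) reflexive: each world relates to itself.
(D) symmetric: every R-edge is matched by its reverse.

A, C, D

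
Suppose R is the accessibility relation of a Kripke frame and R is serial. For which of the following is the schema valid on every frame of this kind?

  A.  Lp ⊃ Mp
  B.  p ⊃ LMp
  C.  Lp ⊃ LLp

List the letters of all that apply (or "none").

(A) Lp ⊃ Mp is axiom D, which corresponds to seriality. Every such R is serial — valid.
(B) p ⊃ LMp (axiom B) characterises the symmetric frames. Such an R need not be symmetric — not valid.
(C) Lp ⊃ LLp (axiom 4) characterises the transitive frames. Such an R need not be transitive — not valid.

A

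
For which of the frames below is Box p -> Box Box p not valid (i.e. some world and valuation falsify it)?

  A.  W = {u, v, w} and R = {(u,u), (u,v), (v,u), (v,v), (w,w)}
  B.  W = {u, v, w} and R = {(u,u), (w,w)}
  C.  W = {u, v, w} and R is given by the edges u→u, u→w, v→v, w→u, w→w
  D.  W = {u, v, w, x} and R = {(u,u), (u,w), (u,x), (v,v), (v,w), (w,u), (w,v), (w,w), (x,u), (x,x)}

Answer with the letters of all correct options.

D

The schema Box p -> Box Box p is axiom 4; it is valid on a frame iff R is transitive.
(A) R is transitive (R is closed under composition), so the schema is valid here.
(B) R is transitive (R is closed under composition), so the schema is valid here.
(C) R is transitive (R is closed under composition), so the schema is valid here.
(D) R is not transitive (u R w and w R v but not u R v), so the schema fails here.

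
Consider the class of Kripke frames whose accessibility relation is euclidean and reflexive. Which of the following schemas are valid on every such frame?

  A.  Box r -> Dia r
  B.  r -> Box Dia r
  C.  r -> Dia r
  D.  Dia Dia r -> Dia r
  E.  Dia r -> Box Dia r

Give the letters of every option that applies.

A, B, C, D, E

A reflexive euclidean relation is also symmetric (from wRw and wRv the euclidean condition gives vRw) and hence transitive; it is an equivalence relation.
(A) axiom D: valid iff R is serial. Every such R is serial — valid.
(B) r -> Box Dia r (axiom B) characterises the symmetric frames. Every such R is symmetric — valid.
(C) r -> Dia r is the dual of axiom T, which corresponds to reflexivity. Every such R is reflexive — valid.
(D) Dia Dia r -> Dia r is the dual of axiom 4, which corresponds to transitivity. Every such R is transitive — valid.
(E) Dia r -> Box Dia r is axiom 5, which corresponds to the euclidean property. Every such R is euclidean — valid.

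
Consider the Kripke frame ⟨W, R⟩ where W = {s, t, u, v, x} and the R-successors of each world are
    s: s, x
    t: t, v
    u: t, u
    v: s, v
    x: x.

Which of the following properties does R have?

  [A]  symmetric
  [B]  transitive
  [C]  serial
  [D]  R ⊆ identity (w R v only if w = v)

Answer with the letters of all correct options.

(A) not symmetric: s R x but not x R s.
(B) not transitive: t R v and v R s but not t R s.
(C) serial: every world has an R-successor.
(D) not ⊆ identity: s R x with s ≠ x.

C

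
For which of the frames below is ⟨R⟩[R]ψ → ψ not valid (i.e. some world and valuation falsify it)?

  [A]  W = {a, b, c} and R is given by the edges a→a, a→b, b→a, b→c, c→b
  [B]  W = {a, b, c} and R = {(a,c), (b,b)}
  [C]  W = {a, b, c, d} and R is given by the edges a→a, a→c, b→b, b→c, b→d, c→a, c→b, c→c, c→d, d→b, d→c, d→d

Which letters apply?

The schema ⟨R⟩[R]ψ → ψ is the dual of axiom B; it is valid on a frame iff R is symmetric.
(A) R is symmetric (every R-edge is matched by its reverse), so the schema is valid here.
(B) R is not symmetric (a R c but not c R a), so the schema fails here.
(C) R is symmetric (every R-edge is matched by its reverse), so the schema is valid here.

B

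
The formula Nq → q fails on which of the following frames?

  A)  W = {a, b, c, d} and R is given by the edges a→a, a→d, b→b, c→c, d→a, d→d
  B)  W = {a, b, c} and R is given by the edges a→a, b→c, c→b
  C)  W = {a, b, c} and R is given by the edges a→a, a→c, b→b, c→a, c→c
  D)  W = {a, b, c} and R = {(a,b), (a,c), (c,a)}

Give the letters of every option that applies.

The schema Nq → q is axiom T; it is valid on a frame iff R is reflexive.
(A) R is reflexive (each world relates to itself), so the schema is valid here.
(B) R is not reflexive (not b R b), so the schema fails here.
(C) R is reflexive (each world relates to itself), so the schema is valid here.
(D) R is not reflexive (not a R a), so the schema fails here.

B, D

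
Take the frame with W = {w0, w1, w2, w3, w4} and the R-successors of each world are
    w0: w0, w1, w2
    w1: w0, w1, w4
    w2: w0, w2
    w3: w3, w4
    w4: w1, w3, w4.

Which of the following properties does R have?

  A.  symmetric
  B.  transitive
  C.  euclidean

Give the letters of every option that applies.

(A) symmetric: every R-edge is matched by its reverse.
(B) not transitive: w0 R w1 and w1 R w4 but not w0 R w4.
(C) not euclidean: w0 R w1 and w0 R w2 but not w1 R w2.

A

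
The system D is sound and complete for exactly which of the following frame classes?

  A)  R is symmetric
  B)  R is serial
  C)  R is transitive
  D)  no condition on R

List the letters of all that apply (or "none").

(A) this class determines KB, not D.
(B) D is sound and complete for exactly this class.
(C) this class determines K4, not D.
(D) this class determines K, not D.

B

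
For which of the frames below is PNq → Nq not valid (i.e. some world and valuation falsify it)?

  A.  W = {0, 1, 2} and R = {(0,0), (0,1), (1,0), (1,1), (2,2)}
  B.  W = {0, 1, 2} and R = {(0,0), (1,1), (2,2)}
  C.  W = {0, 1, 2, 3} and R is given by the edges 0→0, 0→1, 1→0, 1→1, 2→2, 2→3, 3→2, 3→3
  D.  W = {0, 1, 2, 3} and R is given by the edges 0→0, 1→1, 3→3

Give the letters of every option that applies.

The schema PNq → Nq is the dual of axiom 5; it is valid on a frame iff R is euclidean.
(A) R is euclidean (any two R-successors of the same world are R-related), so the schema is valid here.
(B) R is euclidean (any two R-successors of the same world are R-related), so the schema is valid here.
(C) R is euclidean (any two R-successors of the same world are R-related), so the schema is valid here.
(D) R is euclidean (any two R-successors of the same world are R-related), so the schema is valid here.

none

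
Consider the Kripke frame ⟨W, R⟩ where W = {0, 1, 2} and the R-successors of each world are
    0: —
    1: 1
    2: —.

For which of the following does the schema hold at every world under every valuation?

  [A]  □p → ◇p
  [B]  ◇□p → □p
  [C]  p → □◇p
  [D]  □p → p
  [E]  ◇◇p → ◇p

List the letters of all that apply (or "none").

R is not reflexive: not 0 R 0.
R is symmetric: every R-edge is matched by its reverse.
R is transitive: R is closed under composition.
R is euclidean: any two R-successors of the same world are R-related.
R is not serial: 0 has no R-successor.
(A) □p → ◇p is axiom D, which corresponds to seriality. R is not serial — not valid.
(B) ◇□p → □p is the dual of axiom 5, which corresponds to the euclidean property. R is euclidean — valid.
(C) p → □◇p is axiom B, which corresponds to symmetry. R is symmetric — valid.
(D) □p → p is axiom T, which corresponds to reflexivity. R is not reflexive — not valid.
(E) ◇◇p → ◇p is the dual of axiom 4; it is valid on a frame exactly when R is transitive. R is transitive, so valid.

B, C, E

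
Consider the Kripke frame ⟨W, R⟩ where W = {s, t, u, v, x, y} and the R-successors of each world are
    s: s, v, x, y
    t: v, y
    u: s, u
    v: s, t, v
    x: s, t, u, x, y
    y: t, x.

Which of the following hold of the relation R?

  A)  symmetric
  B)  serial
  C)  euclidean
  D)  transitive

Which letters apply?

B

(A) not symmetric: s R y but not y R s.
(B) serial: every world has an R-successor.
(C) not euclidean: s R v and s R x but not v R x.
(D) not transitive: s R v and v R t but not s R t.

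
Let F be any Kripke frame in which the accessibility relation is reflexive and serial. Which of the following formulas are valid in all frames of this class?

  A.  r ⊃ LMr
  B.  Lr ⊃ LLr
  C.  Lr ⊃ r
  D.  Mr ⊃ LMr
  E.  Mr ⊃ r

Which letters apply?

C

(A) r ⊃ LMr is axiom B, which corresponds to symmetry. Such an R need not be symmetric — not valid.
(B) Lr ⊃ LLr is axiom 4, which corresponds to transitivity. Such an R need not be transitive — not valid.
(C) Lr ⊃ r is axiom T, which corresponds to reflexivity. Every such R is reflexive — valid.
(D) Mr ⊃ LMr (axiom 5) characterises the euclidean frames. Such an R need not be euclidean — not valid.
(E) Mr ⊃ r (the converse of T) corresponds to R being a subset of the identity. Such an R need not be a subset of the identity, so not valid.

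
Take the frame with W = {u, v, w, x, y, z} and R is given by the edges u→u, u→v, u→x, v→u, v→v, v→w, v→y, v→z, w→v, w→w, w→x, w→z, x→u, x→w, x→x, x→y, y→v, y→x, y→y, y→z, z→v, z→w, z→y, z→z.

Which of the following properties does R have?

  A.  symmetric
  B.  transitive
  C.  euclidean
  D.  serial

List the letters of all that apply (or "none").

(A) symmetric: every R-edge is matched by its reverse.
(B) not transitive: u R v and v R w but not u R w.
(C) not euclidean: u R v and u R x but not v R x.
(D) serial: every world has an R-successor.

A, D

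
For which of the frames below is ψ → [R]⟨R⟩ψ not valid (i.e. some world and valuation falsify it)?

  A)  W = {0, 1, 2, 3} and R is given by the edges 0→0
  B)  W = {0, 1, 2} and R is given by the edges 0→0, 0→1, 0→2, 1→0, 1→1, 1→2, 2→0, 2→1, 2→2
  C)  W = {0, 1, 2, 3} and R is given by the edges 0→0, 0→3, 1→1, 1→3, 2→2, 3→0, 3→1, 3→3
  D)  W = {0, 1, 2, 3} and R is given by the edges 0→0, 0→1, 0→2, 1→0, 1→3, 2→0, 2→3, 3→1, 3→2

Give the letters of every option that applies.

The schema ψ → [R]⟨R⟩ψ is axiom B; it is valid on a frame iff R is symmetric.
(A) R is symmetric (every R-edge is matched by its reverse), so the schema is valid here.
(B) R is symmetric (every R-edge is matched by its reverse), so the schema is valid here.
(C) R is symmetric (every R-edge is matched by its reverse), so the schema is valid here.
(D) R is symmetric (every R-edge is matched by its reverse), so the schema is valid here.

none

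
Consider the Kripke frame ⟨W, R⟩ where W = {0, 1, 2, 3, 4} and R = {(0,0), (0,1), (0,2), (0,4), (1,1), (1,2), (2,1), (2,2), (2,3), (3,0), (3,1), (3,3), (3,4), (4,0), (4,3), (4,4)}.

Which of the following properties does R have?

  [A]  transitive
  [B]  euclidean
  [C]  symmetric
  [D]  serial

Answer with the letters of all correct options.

(A) not transitive: 0 R 2 and 2 R 3 but not 0 R 3.
(B) not euclidean: 0 R 1 and 0 R 0 but not 1 R 0.
(C) not symmetric: 0 R 1 but not 1 R 0.
(D) serial: every world has an R-successor.

D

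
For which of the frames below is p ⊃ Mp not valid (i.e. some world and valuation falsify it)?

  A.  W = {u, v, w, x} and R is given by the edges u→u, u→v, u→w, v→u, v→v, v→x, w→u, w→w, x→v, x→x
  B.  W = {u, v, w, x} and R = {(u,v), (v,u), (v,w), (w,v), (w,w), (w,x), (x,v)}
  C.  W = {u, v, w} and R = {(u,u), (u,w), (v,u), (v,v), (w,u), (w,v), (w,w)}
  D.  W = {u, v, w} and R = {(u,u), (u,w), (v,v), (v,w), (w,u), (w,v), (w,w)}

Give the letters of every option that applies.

B

The schema p ⊃ Mp is the dual of axiom T; it is valid on a frame iff R is reflexive.
(A) R is reflexive (each world relates to itself), so the schema is valid here.
(B) R is not reflexive (not u R u), so the schema fails here.
(C) R is reflexive (each world relates to itself), so the schema is valid here.
(D) R is reflexive (each world relates to itself), so the schema is valid here.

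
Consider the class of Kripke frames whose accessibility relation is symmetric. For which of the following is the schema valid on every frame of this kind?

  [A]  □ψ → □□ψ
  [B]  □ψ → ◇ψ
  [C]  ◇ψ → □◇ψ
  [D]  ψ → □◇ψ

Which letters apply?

D

(A) □ψ → □□ψ (axiom 4) characterises the transitive frames. Such an R need not be transitive — not valid.
(B) □ψ → ◇ψ is axiom D; it is valid on a frame exactly when R is serial. Such an R need not be serial, so not valid.
(C) ◇ψ → □◇ψ (axiom 5) characterises the euclidean frames. Such an R need not be euclidean — not valid.
(D) ψ → □◇ψ (axiom B) characterises the symmetric frames. Every such R is symmetric — valid.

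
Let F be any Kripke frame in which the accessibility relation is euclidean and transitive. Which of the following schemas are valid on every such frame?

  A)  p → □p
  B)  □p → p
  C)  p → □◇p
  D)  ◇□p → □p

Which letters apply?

(A) p → □p is equivalent to ◇p→p; it holds exactly when R ⊆ identity. Such an R need not be a subset of the identity — not valid.
(B) □p → p (axiom T) characterises the reflexive frames. Such an R need not be reflexive — not valid.
(C) axiom B: valid iff R is symmetric. Such an R need not be symmetric — not valid.
(D) ◇□p → □p is the dual of axiom 5, which corresponds to the euclidean property. Every such R is euclidean — valid.

D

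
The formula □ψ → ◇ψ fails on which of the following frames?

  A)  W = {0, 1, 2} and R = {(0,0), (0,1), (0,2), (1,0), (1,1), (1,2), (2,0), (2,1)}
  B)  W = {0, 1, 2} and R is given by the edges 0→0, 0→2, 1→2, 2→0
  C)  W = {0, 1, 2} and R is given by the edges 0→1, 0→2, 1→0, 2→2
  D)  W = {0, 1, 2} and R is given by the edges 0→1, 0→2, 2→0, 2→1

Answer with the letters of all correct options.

The schema □ψ → ◇ψ is axiom D; it is valid on a frame iff R is serial.
(A) R is serial (every world has an R-successor), so the schema is valid here.
(B) R is serial (every world has an R-successor), so the schema is valid here.
(C) R is serial (every world has an R-successor), so the schema is valid here.
(D) R is not serial (1 has no R-successor), so the schema fails here.

D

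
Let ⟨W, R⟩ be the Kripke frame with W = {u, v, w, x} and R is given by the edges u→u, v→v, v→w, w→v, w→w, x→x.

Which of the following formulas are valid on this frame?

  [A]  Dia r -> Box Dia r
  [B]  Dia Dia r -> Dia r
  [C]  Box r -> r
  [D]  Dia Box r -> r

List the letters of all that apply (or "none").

R is reflexive: each world relates to itself.
R is symmetric: every R-edge is matched by its reverse.
R is transitive: R is closed under composition.
R is euclidean: any two R-successors of the same world are R-related.
(A) Dia r -> Box Dia r is axiom 5; it is valid on a frame exactly when R is euclidean. R is euclidean, so valid.
(B) Dia Dia r -> Dia r (the dual of axiom 4) characterises the transitive frames. R is transitive — valid.
(C) Box r -> r (axiom T) characterises the reflexive frames. R is reflexive — valid.
(D) Dia Box r -> r (the dual of axiom B) characterises the symmetric frames. R is symmetric — valid.

A, B, C, D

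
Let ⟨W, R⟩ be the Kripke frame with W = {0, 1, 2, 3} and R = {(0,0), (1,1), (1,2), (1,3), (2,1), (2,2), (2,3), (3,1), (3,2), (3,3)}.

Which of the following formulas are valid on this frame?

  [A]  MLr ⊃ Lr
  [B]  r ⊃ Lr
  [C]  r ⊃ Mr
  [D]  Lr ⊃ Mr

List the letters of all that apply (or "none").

A, C, D

R is reflexive: each world relates to itself.
R is euclidean: any two R-successors of the same world are R-related.
R is serial: every world has an R-successor.
R is not a subset of the identity: 1 R 2 with 1 ≠ 2.
(A) MLr ⊃ Lr is the dual of axiom 5; it is valid on a frame exactly when R is euclidean. R is euclidean, so valid.
(B) r ⊃ Lr (equivalent to ◇p→p) corresponds to R being a subset of the identity. Here R ⊄ identity, so not valid.
(C) r ⊃ Mr is the dual of axiom T, which corresponds to reflexivity. R is reflexive — valid.
(D) axiom D: valid iff R is serial. R is serial — valid.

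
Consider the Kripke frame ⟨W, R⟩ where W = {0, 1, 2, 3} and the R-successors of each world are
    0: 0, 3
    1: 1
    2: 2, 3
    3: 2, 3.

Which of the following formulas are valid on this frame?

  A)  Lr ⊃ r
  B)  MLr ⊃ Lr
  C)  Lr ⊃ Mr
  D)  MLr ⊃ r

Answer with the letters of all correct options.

A, C

R is reflexive: each world relates to itself.
R is not symmetric: 0 R 3 but not 3 R 0.
R is not euclidean: 0 R 3 and 0 R 0 but not 3 R 0.
R is serial: every world has an R-successor.
(A) Lr ⊃ r is axiom T, which corresponds to reflexivity. R is reflexive — valid.
(B) MLr ⊃ Lr is the dual of axiom 5; it is valid on a frame exactly when R is euclidean. R is not euclidean, so not valid.
(C) Lr ⊃ Mr is axiom D; it is valid on a frame exactly when R is serial. R is serial, so valid.
(D) the dual of axiom B: valid iff R is symmetric. R is not symmetric — not valid.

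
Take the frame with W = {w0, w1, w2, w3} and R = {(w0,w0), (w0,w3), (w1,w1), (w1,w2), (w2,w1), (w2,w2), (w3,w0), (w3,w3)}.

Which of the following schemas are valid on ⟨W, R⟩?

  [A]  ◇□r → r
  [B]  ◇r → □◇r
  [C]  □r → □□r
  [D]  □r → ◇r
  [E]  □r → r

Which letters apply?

A, B, C, D, E

R is reflexive: each world relates to itself.
R is symmetric: every R-edge is matched by its reverse.
R is transitive: R is closed under composition.
R is euclidean: any two R-successors of the same world are R-related.
R is serial: every world has an R-successor.
(A) ◇□r → r (the dual of axiom B) characterises the symmetric frames. R is symmetric — valid.
(B) ◇r → □◇r is axiom 5; it is valid on a frame exactly when R is euclidean. R is euclidean, so valid.
(C) □r → □□r is axiom 4; it is valid on a frame exactly when R is transitive. R is transitive, so valid.
(D) □r → ◇r is axiom D, which corresponds to seriality. R is serial — valid.
(E) □r → r (axiom T) characterises the reflexive frames. R is reflexive — valid.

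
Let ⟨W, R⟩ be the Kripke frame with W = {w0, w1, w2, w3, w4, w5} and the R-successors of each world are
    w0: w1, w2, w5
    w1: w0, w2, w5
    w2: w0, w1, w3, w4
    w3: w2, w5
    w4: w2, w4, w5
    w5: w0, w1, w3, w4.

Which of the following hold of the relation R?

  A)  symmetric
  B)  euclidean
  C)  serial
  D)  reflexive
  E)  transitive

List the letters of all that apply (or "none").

A, C

(A) symmetric: every R-edge is matched by its reverse.
(B) not euclidean: w0 R w2 and w0 R w5 but not w2 R w5.
(C) serial: every world has an R-successor.
(D) not reflexive: not w0 R w0.
(E) not transitive: w0 R w1 and w1 R w0 but not w0 R w0.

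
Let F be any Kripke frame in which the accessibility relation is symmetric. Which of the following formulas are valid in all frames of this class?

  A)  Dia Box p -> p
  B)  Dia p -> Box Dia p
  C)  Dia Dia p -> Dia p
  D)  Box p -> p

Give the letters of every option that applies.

(A) the dual of axiom B: valid iff R is symmetric. Every such R is symmetric — valid.
(B) axiom 5: valid iff R is euclidean. Such an R need not be euclidean — not valid.
(C) the dual of axiom 4: valid iff R is transitive. Such an R need not be transitive — not valid.
(D) Box p -> p is axiom T, which corresponds to reflexivity. Such an R need not be reflexive — not valid.

A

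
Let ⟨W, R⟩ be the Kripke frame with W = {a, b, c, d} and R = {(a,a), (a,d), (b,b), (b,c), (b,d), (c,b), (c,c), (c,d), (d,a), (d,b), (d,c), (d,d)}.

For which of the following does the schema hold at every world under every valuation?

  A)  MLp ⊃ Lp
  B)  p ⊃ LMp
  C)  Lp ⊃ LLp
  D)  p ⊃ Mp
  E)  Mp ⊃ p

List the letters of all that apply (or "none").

B, D

R is reflexive: each world relates to itself.
R is symmetric: every R-edge is matched by its reverse.
R is not transitive: a R d and d R b but not a R b.
R is not euclidean: d R a and d R b but not a R b.
R is not a subset of the identity: a R d with a ≠ d.
(A) the dual of axiom 5: valid iff R is euclidean. R is not euclidean — not valid.
(B) p ⊃ LMp is axiom B, which corresponds to symmetry. R is symmetric — valid.
(C) axiom 4: valid iff R is transitive. R is not transitive — not valid.
(D) the dual of axiom T: valid iff R is reflexive. R is reflexive — valid.
(E) Mp ⊃ p is valid only on frames where every R-edge is a self-loop. Here R ⊄ identity — not valid.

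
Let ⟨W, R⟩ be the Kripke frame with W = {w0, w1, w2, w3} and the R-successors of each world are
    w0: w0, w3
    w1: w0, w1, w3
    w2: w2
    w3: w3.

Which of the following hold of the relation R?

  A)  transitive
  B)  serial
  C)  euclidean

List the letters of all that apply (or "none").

(A) transitive: R is closed under composition.
(B) serial: every world has an R-successor.
(C) not euclidean: w0 R w3 and w0 R w0 but not w3 R w0.

A, B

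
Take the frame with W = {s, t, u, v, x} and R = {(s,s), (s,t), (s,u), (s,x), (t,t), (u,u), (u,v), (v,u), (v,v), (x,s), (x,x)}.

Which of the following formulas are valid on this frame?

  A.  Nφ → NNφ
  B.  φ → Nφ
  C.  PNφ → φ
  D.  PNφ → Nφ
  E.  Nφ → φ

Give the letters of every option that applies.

R is reflexive: each world relates to itself.
R is not symmetric: s R t but not t R s.
R is not transitive: s R u and u R v but not s R v.
R is not euclidean: s R t and s R s but not t R s.
R is not a subset of the identity: s R t with s ≠ t.
(A) Nφ → NNφ (axiom 4) characterises the transitive frames. R is not transitive — not valid.
(B) φ → Nφ (equivalent to ◇p→p) corresponds to R being a subset of the identity. Here R ⊄ identity, so not valid.
(C) PNφ → φ is the dual of axiom B, which corresponds to symmetry. R is not symmetric — not valid.
(D) PNφ → Nφ is the dual of axiom 5; it is valid on a frame exactly when R is euclidean. R is not euclidean, so not valid.
(E) Nφ → φ is axiom T; it is valid on a frame exactly when R is reflexive. R is reflexive, so valid.

E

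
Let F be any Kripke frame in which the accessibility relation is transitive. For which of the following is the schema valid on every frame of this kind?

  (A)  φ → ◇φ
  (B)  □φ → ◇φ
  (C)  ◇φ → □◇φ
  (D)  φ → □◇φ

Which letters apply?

(A) φ → ◇φ is the dual of axiom T; it is valid on a frame exactly when R is reflexive. Such an R need not be reflexive, so not valid.
(B) □φ → ◇φ is axiom D, which corresponds to seriality. Such an R need not be serial — not valid.
(C) ◇φ → □◇φ (axiom 5) characterises the euclidean frames. Such an R need not be euclidean — not valid.
(D) φ → □◇φ is axiom B, which corresponds to symmetry. Such an R need not be symmetric — not valid.

none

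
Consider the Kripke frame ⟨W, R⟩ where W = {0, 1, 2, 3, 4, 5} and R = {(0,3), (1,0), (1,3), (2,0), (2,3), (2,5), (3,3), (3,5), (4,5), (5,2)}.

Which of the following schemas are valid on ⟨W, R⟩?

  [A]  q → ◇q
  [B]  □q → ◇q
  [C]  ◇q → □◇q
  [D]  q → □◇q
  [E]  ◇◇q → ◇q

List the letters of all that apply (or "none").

R is not reflexive: not 0 R 0.
R is not symmetric: 0 R 3 but not 3 R 0.
R is not transitive: 0 R 3 and 3 R 5 but not 0 R 5.
R is not euclidean: 1 R 3 and 1 R 0 but not 3 R 0.
R is serial: every world has an R-successor.
(A) the dual of axiom T: valid iff R is reflexive. R is not reflexive — not valid.
(B) □q → ◇q (axiom D) characterises the serial frames. R is serial — valid.
(C) axiom 5: valid iff R is euclidean. R is not euclidean — not valid.
(D) q → □◇q (axiom B) characterises the symmetric frames. R is not symmetric — not valid.
(E) ◇◇q → ◇q (the dual of axiom 4) characterises the transitive frames. R is not transitive — not valid.

B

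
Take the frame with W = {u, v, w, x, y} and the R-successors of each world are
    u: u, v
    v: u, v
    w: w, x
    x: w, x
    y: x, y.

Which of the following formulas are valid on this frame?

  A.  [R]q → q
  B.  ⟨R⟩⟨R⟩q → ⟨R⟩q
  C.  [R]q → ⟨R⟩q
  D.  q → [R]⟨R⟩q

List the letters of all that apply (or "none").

R is reflexive: each world relates to itself.
R is not symmetric: y R x but not x R y.
R is not transitive: y R x and x R w but not y R w.
R is serial: every world has an R-successor.
(A) [R]q → q (axiom T) characterises the reflexive frames. R is reflexive — valid.
(B) ⟨R⟩⟨R⟩q → ⟨R⟩q is the dual of axiom 4; it is valid on a frame exactly when R is transitive. R is not transitive, so not valid.
(C) axiom D: valid iff R is serial. R is serial — valid.
(D) q → [R]⟨R⟩q is axiom B, which corresponds to symmetry. R is not symmetric — not valid.

A, C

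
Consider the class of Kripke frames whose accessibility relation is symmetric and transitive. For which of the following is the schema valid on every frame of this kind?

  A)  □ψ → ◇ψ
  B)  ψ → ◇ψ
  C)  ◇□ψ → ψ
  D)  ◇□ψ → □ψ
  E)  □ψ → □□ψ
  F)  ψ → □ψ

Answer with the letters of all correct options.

A symmetric transitive relation is euclidean (uRv and uRw give vRu by symmetry, then vRw by transitivity).
(A) axiom D: valid iff R is serial. Such an R need not be serial — not valid.
(B) ψ → ◇ψ (the dual of axiom T) characterises the reflexive frames. Such an R need not be reflexive — not valid.
(C) ◇□ψ → ψ is the dual of axiom B, which corresponds to symmetry. Every such R is symmetric — valid.
(D) ◇□ψ → □ψ is the dual of axiom 5; it is valid on a frame exactly when R is euclidean. Every such R is euclidean, so valid.
(E) □ψ → □□ψ (axiom 4) characterises the transitive frames. Every such R is transitive — valid.
(F) ψ → □ψ is equivalent to ◇p→p; it holds exactly when R ⊆ identity. Such an R need not be a subset of the identity — not valid.

C, D, E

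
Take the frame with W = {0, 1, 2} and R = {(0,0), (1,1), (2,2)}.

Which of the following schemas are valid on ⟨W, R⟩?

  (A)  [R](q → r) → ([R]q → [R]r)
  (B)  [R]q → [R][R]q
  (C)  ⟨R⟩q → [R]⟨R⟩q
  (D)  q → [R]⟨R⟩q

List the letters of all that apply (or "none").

R is symmetric: every R-edge is matched by its reverse.
R is transitive: R is closed under composition.
R is euclidean: any two R-successors of the same world are R-related.
(A) this is just K, valid on every normal frame.
(B) [R]q → [R][R]q is axiom 4, which corresponds to transitivity. R is transitive — valid.
(C) ⟨R⟩q → [R]⟨R⟩q is axiom 5; it is valid on a frame exactly when R is euclidean. R is euclidean, so valid.
(D) q → [R]⟨R⟩q (axiom B) characterises the symmetric frames. R is symmetric — valid.

A, B, C, D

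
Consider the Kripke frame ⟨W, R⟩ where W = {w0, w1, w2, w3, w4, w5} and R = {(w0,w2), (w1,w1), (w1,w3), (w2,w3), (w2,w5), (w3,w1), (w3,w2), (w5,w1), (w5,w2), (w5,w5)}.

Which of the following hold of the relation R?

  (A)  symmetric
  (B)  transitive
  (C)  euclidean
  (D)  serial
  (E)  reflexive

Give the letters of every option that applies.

(A) not symmetric: w0 R w2 but not w2 R w0.
(B) not transitive: w0 R w2 and w2 R w3 but not w0 R w3.
(C) not euclidean: w2 R w3 and w2 R w5 but not w3 R w5.
(D) not serial: w4 has no R-successor.
(E) not reflexive: not w0 R w0.

none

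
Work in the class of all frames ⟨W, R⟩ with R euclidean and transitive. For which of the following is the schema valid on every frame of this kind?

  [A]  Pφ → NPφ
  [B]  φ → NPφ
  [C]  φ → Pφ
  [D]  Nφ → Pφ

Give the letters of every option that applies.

(A) axiom 5: valid iff R is euclidean. Every such R is euclidean — valid.
(B) φ → NPφ is axiom B, which corresponds to symmetry. Such an R need not be symmetric — not valid.
(C) φ → Pφ (the dual of axiom T) characterises the reflexive frames. Such an R need not be reflexive — not valid.
(D) axiom D: valid iff R is serial. Such an R need not be serial — not valid.

A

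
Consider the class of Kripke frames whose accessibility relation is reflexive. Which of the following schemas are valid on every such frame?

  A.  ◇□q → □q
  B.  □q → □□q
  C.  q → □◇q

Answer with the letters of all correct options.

none

A reflexive relation is serial.
(A) ◇□q → □q is the dual of axiom 5, which corresponds to the euclidean property. Such an R need not be euclidean — not valid.
(B) axiom 4: valid iff R is transitive. Such an R need not be transitive — not valid.
(C) q → □◇q (axiom B) characterises the symmetric frames. Such an R need not be symmetric — not valid.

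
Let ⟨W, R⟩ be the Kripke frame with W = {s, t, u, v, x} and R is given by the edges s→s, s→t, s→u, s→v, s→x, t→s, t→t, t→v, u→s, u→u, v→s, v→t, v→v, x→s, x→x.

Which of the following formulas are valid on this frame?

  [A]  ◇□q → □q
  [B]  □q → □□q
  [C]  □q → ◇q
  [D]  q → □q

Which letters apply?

R is not transitive: t R s and s R u but not t R u.
R is not euclidean: s R t and s R u but not t R u.
R is serial: every world has an R-successor.
R is not a subset of the identity: s R t with s ≠ t.
(A) ◇□q → □q (the dual of axiom 5) characterises the euclidean frames. R is not euclidean — not valid.
(B) axiom 4: valid iff R is transitive. R is not transitive — not valid.
(C) □q → ◇q (axiom D) characterises the serial frames. R is serial — valid.
(D) q → □q is valid only on frames where every R-edge is a self-loop. Here R ⊄ identity — not valid.

C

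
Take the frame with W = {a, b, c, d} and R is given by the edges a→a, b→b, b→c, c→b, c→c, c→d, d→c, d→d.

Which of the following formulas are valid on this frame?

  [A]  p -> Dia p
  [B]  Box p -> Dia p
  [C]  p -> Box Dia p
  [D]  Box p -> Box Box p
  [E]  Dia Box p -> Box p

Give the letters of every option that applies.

A, B, C

R is reflexive: each world relates to itself.
R is symmetric: every R-edge is matched by its reverse.
R is not transitive: b R c and c R d but not b R d.
R is not euclidean: c R b and c R d but not b R d.
R is serial: every world has an R-successor.
(A) p -> Dia p is the dual of axiom T; it is valid on a frame exactly when R is reflexive. R is reflexive, so valid.
(B) axiom D: valid iff R is serial. R is serial — valid.
(C) p -> Box Dia p is axiom B, which corresponds to symmetry. R is symmetric — valid.
(D) Box p -> Box Box p (axiom 4) characterises the transitive frames. R is not transitive — not valid.
(E) Dia Box p -> Box p is the dual of axiom 5, which corresponds to the euclidean property. R is not euclidean — not valid.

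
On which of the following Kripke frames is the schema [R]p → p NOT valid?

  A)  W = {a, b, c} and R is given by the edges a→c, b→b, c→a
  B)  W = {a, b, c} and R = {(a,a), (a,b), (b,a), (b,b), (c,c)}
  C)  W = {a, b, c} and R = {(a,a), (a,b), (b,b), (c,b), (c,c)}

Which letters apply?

The schema [R]p → p is axiom T; it is valid on a frame iff R is reflexive.
(A) R is not reflexive (not a R a), so the schema fails here.
(B) R is reflexive (each world relates to itself), so the schema is valid here.
(C) R is reflexive (each world relates to itself), so the schema is valid here.

A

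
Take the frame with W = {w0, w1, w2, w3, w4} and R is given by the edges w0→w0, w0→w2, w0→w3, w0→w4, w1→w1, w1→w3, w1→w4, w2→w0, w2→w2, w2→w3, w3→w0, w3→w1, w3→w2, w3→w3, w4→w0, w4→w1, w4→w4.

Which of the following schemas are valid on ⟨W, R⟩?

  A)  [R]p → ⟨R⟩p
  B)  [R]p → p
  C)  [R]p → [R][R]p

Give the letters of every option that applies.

A, B

R is reflexive: each world relates to itself.
R is not transitive: w0 R w3 and w3 R w1 but not w0 R w1.
R is serial: every world has an R-successor.
(A) [R]p → ⟨R⟩p is axiom D, which corresponds to seriality. R is serial — valid.
(B) [R]p → p (axiom T) characterises the reflexive frames. R is reflexive — valid.
(C) [R]p → [R][R]p (axiom 4) characterises the transitive frames. R is not transitive — not valid.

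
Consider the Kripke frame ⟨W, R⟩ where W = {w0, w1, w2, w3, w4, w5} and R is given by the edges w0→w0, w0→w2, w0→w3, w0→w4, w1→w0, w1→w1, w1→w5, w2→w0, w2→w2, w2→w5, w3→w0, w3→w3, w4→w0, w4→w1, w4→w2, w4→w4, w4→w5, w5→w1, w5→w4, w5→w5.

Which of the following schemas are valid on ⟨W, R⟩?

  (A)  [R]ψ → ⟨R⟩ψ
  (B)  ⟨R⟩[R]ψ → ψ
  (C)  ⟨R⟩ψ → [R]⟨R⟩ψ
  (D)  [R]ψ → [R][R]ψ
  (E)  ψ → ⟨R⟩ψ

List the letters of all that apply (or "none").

R is reflexive: each world relates to itself.
R is not symmetric: w1 R w0 but not w0 R w1.
R is not transitive: w0 R w2 and w2 R w5 but not w0 R w5.
R is not euclidean: w0 R w2 and w0 R w3 but not w2 R w3.
R is serial: every world has an R-successor.
(A) [R]ψ → ⟨R⟩ψ is axiom D; it is valid on a frame exactly when R is serial. R is serial, so valid.
(B) ⟨R⟩[R]ψ → ψ (the dual of axiom B) characterises the symmetric frames. R is not symmetric — not valid.
(C) ⟨R⟩ψ → [R]⟨R⟩ψ is axiom 5, which corresponds to the euclidean property. R is not euclidean — not valid.
(D) axiom 4: valid iff R is transitive. R is not transitive — not valid.
(E) ψ → ⟨R⟩ψ is the dual of axiom T; it is valid on a frame exactly when R is reflexive. R is reflexive, so valid.

A, E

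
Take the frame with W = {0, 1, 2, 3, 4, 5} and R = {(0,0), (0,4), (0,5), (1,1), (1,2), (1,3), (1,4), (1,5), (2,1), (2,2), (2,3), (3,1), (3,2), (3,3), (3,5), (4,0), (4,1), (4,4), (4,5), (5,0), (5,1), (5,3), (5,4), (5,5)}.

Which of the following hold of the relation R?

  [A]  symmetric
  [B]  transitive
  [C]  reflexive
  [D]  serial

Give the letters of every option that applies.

A, C, D

(A) symmetric: every R-edge is matched by its reverse.
(B) not transitive: 0 R 4 and 4 R 1 but not 0 R 1.
(C) reflexive: each world relates to itself.
(D) serial: every world has an R-successor.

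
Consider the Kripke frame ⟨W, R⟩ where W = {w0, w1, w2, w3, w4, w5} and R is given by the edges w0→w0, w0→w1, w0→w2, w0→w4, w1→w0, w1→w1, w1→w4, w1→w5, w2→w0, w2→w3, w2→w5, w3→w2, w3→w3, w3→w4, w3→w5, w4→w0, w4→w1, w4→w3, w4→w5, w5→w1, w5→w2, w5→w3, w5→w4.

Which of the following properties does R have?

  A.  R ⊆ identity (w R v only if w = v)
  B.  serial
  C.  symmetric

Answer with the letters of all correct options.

B, C

(A) not ⊆ identity: w0 R w1 with w0 ≠ w1.
(B) serial: every world has an R-successor.
(C) symmetric: every R-edge is matched by its reverse.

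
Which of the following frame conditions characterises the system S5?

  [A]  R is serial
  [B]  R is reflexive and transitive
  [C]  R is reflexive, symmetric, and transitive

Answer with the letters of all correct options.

(A) this class determines D, not S5.
(B) this class determines S4, not S5.
(C) S5 is sound and complete for exactly this class.

C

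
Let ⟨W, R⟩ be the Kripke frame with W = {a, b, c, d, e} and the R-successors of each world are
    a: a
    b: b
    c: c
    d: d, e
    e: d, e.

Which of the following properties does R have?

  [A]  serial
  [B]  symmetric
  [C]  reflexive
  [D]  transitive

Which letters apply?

A, B, C, D

(A) serial: every world has an R-successor.
(B) symmetric: every R-edge is matched by its reverse.
(C) reflexive: each world relates to itself.
(D) transitive: R is closed under composition.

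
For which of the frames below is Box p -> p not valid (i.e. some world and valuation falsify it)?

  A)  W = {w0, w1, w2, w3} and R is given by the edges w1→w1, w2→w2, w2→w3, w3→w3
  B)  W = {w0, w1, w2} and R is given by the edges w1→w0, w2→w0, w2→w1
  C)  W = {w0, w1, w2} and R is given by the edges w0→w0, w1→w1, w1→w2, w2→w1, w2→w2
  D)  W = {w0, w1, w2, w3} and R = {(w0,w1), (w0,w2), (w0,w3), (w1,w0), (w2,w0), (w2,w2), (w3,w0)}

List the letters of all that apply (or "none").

The schema Box p -> p is axiom T; it is valid on a frame iff R is reflexive.
(A) R is not reflexive (not w0 R w0), so the schema fails here.
(B) R is not reflexive (not w0 R w0), so the schema fails here.
(C) R is reflexive (each world relates to itself), so the schema is valid here.
(D) R is not reflexive (not w0 R w0), so the schema fails here.

A, B, D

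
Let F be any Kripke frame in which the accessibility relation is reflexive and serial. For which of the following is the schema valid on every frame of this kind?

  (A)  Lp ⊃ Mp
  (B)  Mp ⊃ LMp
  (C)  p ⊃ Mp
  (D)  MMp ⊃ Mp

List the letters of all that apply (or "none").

A, C

(A) axiom D: valid iff R is serial. Every such R is serial — valid.
(B) Mp ⊃ LMp (axiom 5) characterises the euclidean frames. Such an R need not be euclidean — not valid.
(C) p ⊃ Mp is the dual of axiom T, which corresponds to reflexivity. Every such R is reflexive — valid.
(D) MMp ⊃ Mp is the dual of axiom 4, which corresponds to transitivity. Such an R need not be transitive — not valid.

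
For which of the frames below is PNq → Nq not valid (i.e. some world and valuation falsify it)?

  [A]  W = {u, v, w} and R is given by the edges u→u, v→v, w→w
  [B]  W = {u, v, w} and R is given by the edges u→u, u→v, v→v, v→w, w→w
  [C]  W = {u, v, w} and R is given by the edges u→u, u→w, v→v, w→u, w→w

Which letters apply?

B

The schema PNq → Nq is the dual of axiom 5; it is valid on a frame iff R is euclidean.
(A) R is euclidean (any two R-successors of the same world are R-related), so the schema is valid here.
(B) R is not euclidean (u R v and u R u but not v R u), so the schema fails here.
(C) R is euclidean (any two R-successors of the same world are R-related), so the schema is valid here.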